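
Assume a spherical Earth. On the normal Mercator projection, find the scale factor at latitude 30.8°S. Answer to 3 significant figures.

1.16

The Mercator projection is conformal; its linear scale factor is the same in every direction and equals sec φ = 1/cos φ.
k = 1/cos 30.8° = 1/0.8590 = 1.164.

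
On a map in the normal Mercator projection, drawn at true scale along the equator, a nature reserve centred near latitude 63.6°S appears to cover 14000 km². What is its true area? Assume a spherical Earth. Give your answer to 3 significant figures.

2770 km²

The Mercator projection is conformal; its linear scale factor is the same in every direction and equals sec φ = 1/cos φ.
Areal scale = k² = sec²φ = 1/cos²(63.6°) = 1/0.4446² = 5.058.
True area = apparent / (areal scale) = 14000 / 5.058 ≈ 2770 km².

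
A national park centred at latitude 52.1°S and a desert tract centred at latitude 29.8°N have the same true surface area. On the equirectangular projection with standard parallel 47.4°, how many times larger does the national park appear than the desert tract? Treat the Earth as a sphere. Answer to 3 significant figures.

1.41

In the equirectangular projection with standard parallel φ₀ = 47.4° (x = Rλ cos φ₀, y = Rφ), meridians are true-scale (h = 1) and the parallel scale is k = cos φ₀ / cos φ.
Areal scale at 52.1°: h·k = 1.000 × 1.102 = 1.102.
Areal scale at 29.8°: h·k = 1.000 × 0.7800 = 0.7800.
Ratio = 1.102/0.7800 ≈ 1.41.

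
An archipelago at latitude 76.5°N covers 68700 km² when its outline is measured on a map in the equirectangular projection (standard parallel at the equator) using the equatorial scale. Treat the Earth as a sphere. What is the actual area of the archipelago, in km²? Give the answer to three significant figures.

Plate carrée maps x = Rλ, y = Rφ. The meridian scale is h = 1 and the parallel scale is k = 1/cos φ = sec φ.
Areal scale = h·k = 1 × sec φ; at 76.5°, h = 1.000, k = 4.284, so h·k = 4.284.
True area = apparent / (areal scale) = 68700 / 4.284 ≈ 16000 km².

16000 km²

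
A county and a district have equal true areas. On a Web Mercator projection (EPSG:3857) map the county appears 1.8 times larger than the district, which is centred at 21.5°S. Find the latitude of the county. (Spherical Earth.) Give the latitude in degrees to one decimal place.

46.1°

For equal true areas on Mercator, apparent areas scale as sec²φ, so the ratio is cos²φ₂ / cos²φ₁.
cos²φ₂ / cos²φ₁ = 1.8  ⇒  cos φ₁ = cos 21.5° / √1.8 = 0.9304/1.342 = 0.6935.
φ₁ = arccos(0.6935) ≈ 46.1°.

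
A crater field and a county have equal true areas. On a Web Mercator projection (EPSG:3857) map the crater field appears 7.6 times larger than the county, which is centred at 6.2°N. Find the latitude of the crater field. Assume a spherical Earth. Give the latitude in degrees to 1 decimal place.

68.9°

Mercator areal scale is sec²φ, so apparent-area ratio = sec²φ₁ / sec²φ₂ = cos²φ₂ / cos²φ₁.
cos²φ₂ / cos²φ₁ = 7.6  ⇒  cos φ₁ = cos 6.2° / √7.6 = 0.9942/2.757 = 0.3606.
φ₁ = arccos(0.3606) ≈ 68.9°.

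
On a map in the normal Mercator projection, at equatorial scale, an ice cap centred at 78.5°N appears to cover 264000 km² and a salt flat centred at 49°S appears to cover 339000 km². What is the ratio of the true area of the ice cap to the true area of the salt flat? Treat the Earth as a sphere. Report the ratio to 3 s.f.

Since Mercator area scale is 1/cos²φ, the true area equals the apparent area multiplied by cos²φ.
True area of ice cap: 264000 × cos²(78.5°) = 264000 × 0.03975 = 10490 km².
True area of salt flat: 339000 × cos²(49°) = 339000 × 0.4304 = 145900 km².
Ratio = 10490 / 145900 ≈ 0.0719.

0.0719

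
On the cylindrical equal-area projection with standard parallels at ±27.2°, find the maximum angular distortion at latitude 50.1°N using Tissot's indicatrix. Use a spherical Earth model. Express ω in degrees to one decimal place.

A cylindrical equal-area projection with standard parallel φ₀ has meridian scale h = cos φ / cos φ₀ and parallel scale k = cos φ₀ / cos φ (so areas are preserved, h·k = 1).
At 50.1°: h = 0.7212, k = 1.387; principal scales a = 1.387, b = 0.7212.
sin(ω/2) = (a − b)/(a + b) = 0.6654/2.108 = 0.3157, so ω = 2 arcsin(0.3157) ≈ 36.8°.

36.8°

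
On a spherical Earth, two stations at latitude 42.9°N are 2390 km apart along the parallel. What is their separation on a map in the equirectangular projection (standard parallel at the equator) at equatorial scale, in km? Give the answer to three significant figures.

For the equirectangular projection with φ₀ = 0 (plate carrée), h = 1 along meridians and k = sec φ along parallels.
Along the parallel, k = sec 42.9° = 1/0.7325 = 1.365.
Map distance = 2390 × 1.365 ≈ 3260 km.

3260 km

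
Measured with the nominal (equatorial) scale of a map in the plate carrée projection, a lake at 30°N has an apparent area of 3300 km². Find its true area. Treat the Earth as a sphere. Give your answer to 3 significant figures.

2860 km²

In the plate carrée (x = Rλ, y = Rφ), meridians are true-scale (h = 1) and parallels are stretched by k = sec φ.
Areal scale = h·k = 1 × sec φ; at 30°, h = 1.000, k = 1.155, so h·k = 1.155.
True area = apparent / (areal scale) = 3300 / 1.155 ≈ 2860 km².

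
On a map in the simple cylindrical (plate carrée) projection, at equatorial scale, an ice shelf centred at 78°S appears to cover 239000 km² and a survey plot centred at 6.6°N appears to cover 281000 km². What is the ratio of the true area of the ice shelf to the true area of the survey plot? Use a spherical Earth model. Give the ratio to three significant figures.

On the plate carrée, areal scale = h·k = 1 × sec φ, so true area = apparent × cos φ.
True area of ice shelf: 239000 × cos(78°) = 239000 × 0.2079 = 49690 km².
True area of survey plot: 281000 × cos(6.6°) = 281000 × 0.9934 = 279100 km².
Ratio = 49690 / 279100 ≈ 0.178.

0.178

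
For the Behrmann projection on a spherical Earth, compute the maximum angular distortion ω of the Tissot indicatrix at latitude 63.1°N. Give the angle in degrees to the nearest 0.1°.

69.7°

The Behrmann projection is cylindrical equal-area with φ₀ = 30°. A cylindrical equal-area projection with standard parallel φ₀ has meridian scale h = cos φ / cos φ₀ and parallel scale k = cos φ₀ / cos φ (so areas are preserved, h·k = 1).
At 63.1°: h = 0.5224, k = 1.914; principal scales a = 1.914, b = 0.5224.
sin(ω/2) = (a − b)/(a + b) = 1.392/2.437 = 0.5712, so ω = 2 arcsin(0.5712) ≈ 69.7°.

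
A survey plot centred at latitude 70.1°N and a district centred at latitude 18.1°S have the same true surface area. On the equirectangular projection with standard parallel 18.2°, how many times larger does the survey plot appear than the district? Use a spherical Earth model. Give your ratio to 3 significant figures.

2.79

With standard parallel φ₀ = 18.2°, the equirectangular projection gives x = Rλ cos φ₀, y = Rφ, so h = 1 and k = cos 18.2° / cos φ.
Areal scale at 70.1°: h·k = 1.000 × 2.791 = 2.791.
Areal scale at 18.1°: h·k = 1.000 × 0.9994 = 0.9994.
Ratio = 2.791/0.9994 ≈ 2.79.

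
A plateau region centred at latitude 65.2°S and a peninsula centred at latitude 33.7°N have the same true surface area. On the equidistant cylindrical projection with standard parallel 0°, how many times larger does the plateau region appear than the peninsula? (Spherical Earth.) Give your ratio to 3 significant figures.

For the equirectangular projection with φ₀ = 0 (plate carrée), h = 1 along meridians and k = sec φ along parallels.
Areal scale at 65.2°: h·k = 1.000 × 2.384 = 2.384.
Areal scale at 33.7°: h·k = 1.000 × 1.202 = 1.202.
Ratio = 2.384/1.202 ≈ 1.98.

1.98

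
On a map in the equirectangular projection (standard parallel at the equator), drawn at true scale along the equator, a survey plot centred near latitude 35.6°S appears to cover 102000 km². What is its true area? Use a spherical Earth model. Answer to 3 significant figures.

82900 km²

Plate carrée maps x = Rλ, y = Rφ. The meridian scale is h = 1 and the parallel scale is k = 1/cos φ = sec φ.
Areal scale = h·k = 1 × sec φ; at 35.6°, h = 1.000, k = 1.230, so h·k = 1.230.
True area = apparent / (areal scale) = 102000 / 1.230 ≈ 82900 km².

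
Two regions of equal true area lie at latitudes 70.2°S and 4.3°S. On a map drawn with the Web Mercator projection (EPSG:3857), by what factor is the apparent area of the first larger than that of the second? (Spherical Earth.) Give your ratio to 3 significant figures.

Mercator areal scale is sec²φ.
At 70.2°: sec²(70.2°) = 1/0.3387² = 8.715.
At 4.3°: sec²(4.3°) = 1/0.9972² = 1.006.
Ratio = 8.715/1.006 = cos²(4.3°)/cos²(70.2°) ≈ 8.67.

8.67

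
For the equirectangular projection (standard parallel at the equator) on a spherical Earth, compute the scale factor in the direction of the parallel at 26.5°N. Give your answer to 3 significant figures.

1.12

For the equirectangular projection with φ₀ = 0 (plate carrée), h = 1 along meridians and k = sec φ along parallels.
k = 1/cos 26.5° = 1/0.8949 = 1.117.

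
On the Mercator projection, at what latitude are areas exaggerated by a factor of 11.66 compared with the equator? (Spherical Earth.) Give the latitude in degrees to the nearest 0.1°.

Mercator areal scale is sec²φ.
sec²φ = 11.66  ⇒  cos²φ = 0.08576  ⇒  cos φ = 0.2929.
φ = arccos(0.2929) ≈ 73.0°.

73.0°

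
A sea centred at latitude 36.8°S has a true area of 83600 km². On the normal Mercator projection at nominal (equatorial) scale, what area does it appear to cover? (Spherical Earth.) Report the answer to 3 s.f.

For Mercator, h = k = sec φ (a conformal cylindrical projection has a single point scale, 1/cos φ).
Areal scale = k² = sec²φ = 1/cos²(36.8°) = 1/0.8007² = 1.560.
Apparent area = 83600 × 1.560 ≈ 130000 km².

130000 km²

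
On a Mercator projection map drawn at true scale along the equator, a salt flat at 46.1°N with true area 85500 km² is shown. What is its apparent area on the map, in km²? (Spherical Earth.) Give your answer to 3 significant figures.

178000 km²

For Mercator, h = k = sec φ (a conformal cylindrical projection has a single point scale, 1/cos φ).
Areal scale = k² = sec²φ = 1/cos²(46.1°) = 1/0.6934² = 2.080.
Apparent area = 85500 × 2.080 ≈ 178000 km².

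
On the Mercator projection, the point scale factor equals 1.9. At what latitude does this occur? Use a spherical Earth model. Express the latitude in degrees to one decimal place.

Mercator scale is k = sec φ = 1/cos φ.
1/cos φ = 1.9  ⇒  cos φ = 0.5263  ⇒  φ = arccos(0.5263) ≈ 58.2°.

58.2°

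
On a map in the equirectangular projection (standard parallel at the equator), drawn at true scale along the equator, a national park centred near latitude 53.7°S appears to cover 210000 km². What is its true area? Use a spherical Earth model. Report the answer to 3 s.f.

124000 km²

In the plate carrée (x = Rλ, y = Rφ), meridians are true-scale (h = 1) and parallels are stretched by k = sec φ.
Areal scale = h·k = 1 × sec φ; at 53.7°, h = 1.000, k = 1.689, so h·k = 1.689.
True area = apparent / (areal scale) = 210000 / 1.689 ≈ 124000 km².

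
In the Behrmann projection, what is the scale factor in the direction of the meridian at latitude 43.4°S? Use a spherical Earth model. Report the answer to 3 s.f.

0.839

Behrmann is a cylindrical equal-area projection with standard parallels at ±30°. A cylindrical equal-area projection with standard parallel φ₀ has meridian scale h = cos φ / cos φ₀ and parallel scale k = cos φ₀ / cos φ (so areas are preserved, h·k = 1).
h = cos 43.4° / cos 30° = 0.7266/0.8660 = 0.8390.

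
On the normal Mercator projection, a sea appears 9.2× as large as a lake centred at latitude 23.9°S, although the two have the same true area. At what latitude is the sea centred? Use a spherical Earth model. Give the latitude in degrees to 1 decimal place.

For equal true areas on Mercator, apparent areas scale as sec²φ, so the ratio is cos²φ₂ / cos²φ₁.
cos²φ₂ / cos²φ₁ = 9.2  ⇒  cos φ₁ = cos 23.9° / √9.2 = 0.9143/3.033 = 0.3014.
φ₁ = arccos(0.3014) ≈ 72.5°.

72.5°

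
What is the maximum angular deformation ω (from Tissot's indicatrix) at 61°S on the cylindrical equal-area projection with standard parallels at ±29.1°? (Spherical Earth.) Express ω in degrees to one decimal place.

Cylindrical equal-area (φ₀ = 29.1°): h = cos φ / cos 29.1° along meridians, k = cos 29.1° / cos φ along parallels; h·k = 1.
At 61°: h = 0.5548, k = 1.802; principal scales a = 1.802, b = 0.5548.
sin(ω/2) = (a − b)/(a + b) = 1.247/2.357 = 0.5292, so ω = 2 arcsin(0.5292) ≈ 63.9°.

63.9°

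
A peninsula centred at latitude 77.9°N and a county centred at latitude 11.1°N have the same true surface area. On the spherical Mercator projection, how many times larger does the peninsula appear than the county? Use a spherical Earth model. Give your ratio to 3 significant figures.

Mercator is conformal with k = sec φ, so areal scale = k² = sec²φ.
At 77.9°: sec²(77.9°) = 1/0.2096² = 22.76.
At 11.1°: sec²(11.1°) = 1/0.9813² = 1.038.
Ratio = 22.76/1.038 = cos²(11.1°)/cos²(77.9°) ≈ 21.9.

21.9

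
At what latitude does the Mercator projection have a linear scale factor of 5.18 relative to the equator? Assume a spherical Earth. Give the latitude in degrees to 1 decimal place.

Mercator scale is k = sec φ = 1/cos φ.
1/cos φ = 5.18  ⇒  cos φ = 0.1931  ⇒  φ = arccos(0.1931) ≈ 78.9°.

78.9°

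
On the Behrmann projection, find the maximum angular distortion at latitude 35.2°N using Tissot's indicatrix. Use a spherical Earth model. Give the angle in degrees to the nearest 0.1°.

The Behrmann projection is cylindrical equal-area with φ₀ = 30°. For cylindrical equal-area with standard parallel φ₀, h = cos φ / cos φ₀ and k = cos φ₀ / cos φ, so h·k = 1.
At 35.2°: h = 0.9436, k = 1.060; principal scales a = 1.060, b = 0.9436.
sin(ω/2) = (a − b)/(a + b) = 0.1163/2.003 = 0.05803, so ω = 2 arcsin(0.05803) ≈ 6.7°.

6.7°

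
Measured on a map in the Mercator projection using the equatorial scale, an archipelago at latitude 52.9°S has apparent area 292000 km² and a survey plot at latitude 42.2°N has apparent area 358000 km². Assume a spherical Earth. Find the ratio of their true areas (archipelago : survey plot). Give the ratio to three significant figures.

0.541

On Mercator the areal scale is sec²φ, so true area = apparent × cos²φ.
True area of archipelago: 292000 × cos²(52.9°) = 292000 × 0.3639 = 106200 km².
True area of survey plot: 358000 × cos²(42.2°) = 358000 × 0.5488 = 196500 km².
Ratio = 106200 / 196500 ≈ 0.541.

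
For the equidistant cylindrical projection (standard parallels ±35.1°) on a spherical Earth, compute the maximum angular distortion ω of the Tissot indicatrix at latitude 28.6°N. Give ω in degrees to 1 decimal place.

In the equirectangular projection with standard parallel φ₀ = 35.1° (x = Rλ cos φ₀, y = Rφ), meridians are true-scale (h = 1) and the parallel scale is k = cos φ₀ / cos φ.
At 28.6°: h = 1.000, k = 0.9319; principal scales a = 1.000, b = 0.9319.
sin(ω/2) = (a − b)/(a + b) = 0.06815/1.932 = 0.03528, so ω = 2 arcsin(0.03528) ≈ 4.0°.

4.0°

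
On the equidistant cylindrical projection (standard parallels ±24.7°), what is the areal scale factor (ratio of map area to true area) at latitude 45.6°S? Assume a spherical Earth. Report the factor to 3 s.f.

1.30

With standard parallel φ₀ = 24.7°, the equirectangular projection gives x = Rλ cos φ₀, y = Rφ, so h = 1 and k = cos 24.7° / cos φ.
Areal scale = h·k = 1 × cos φ₀ / cos φ; at 45.6°, h = 1.000, k = 1.298, so h·k = 1.298.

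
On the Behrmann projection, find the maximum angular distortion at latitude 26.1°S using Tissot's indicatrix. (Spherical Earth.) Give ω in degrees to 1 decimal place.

4.2°

Behrmann is a cylindrical equal-area projection with standard parallels at ±30°. A cylindrical equal-area projection with standard parallel φ₀ has meridian scale h = cos φ / cos φ₀ and parallel scale k = cos φ₀ / cos φ (so areas are preserved, h·k = 1).
At 26.1°: h = 1.037, k = 0.9644; principal scales a = 1.037, b = 0.9644.
sin(ω/2) = (a − b)/(a + b) = 0.07259/2.001 = 0.03627, so ω = 2 arcsin(0.03627) ≈ 4.2°.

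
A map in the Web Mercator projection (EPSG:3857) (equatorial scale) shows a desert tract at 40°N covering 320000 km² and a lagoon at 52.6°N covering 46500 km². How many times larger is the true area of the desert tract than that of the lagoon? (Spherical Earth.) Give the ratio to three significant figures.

Mercator's areal exaggeration is sec²φ; hence true area = (apparent area) · cos²φ.
True area of desert tract: 320000 × cos²(40°) = 320000 × 0.5868 = 187800 km².
True area of lagoon: 46500 × cos²(52.6°) = 46500 × 0.3689 = 17150 km².
Ratio = 187800 / 17150 ≈ 10.9.

10.9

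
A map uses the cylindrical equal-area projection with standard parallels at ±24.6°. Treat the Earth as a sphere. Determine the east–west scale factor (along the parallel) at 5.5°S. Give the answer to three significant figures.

0.913

Cylindrical equal-area (φ₀ = 24.6°): h = cos φ / cos 24.6° along meridians, k = cos 24.6° / cos φ along parallels; h·k = 1.
k = cos 24.6° / cos 5.5° = 0.9092/0.9954 = 0.9134.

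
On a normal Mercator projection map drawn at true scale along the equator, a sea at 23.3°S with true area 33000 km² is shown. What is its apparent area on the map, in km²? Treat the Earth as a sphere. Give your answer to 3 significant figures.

Mercator is conformal, so the point scale is isotropic: h = k = sec φ = 1/cos φ.
Areal scale = k² = sec²φ = 1/cos²(23.3°) = 1/0.9184² = 1.185.
Apparent area = 33000 × 1.185 ≈ 39100 km².

39100 km²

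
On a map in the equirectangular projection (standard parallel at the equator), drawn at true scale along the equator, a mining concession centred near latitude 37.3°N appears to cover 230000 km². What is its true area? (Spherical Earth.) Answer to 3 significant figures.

Plate carrée maps x = Rλ, y = Rφ. The meridian scale is h = 1 and the parallel scale is k = 1/cos φ = sec φ.
Areal scale = h·k = 1 × sec φ; at 37.3°, h = 1.000, k = 1.257, so h·k = 1.257.
True area = apparent / (areal scale) = 230000 / 1.257 ≈ 183000 km².

183000 km²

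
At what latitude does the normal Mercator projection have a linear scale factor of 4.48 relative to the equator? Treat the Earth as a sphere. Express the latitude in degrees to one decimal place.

Mercator scale is k = sec φ = 1/cos φ.
1/cos φ = 4.48  ⇒  cos φ = 0.2232  ⇒  φ = arccos(0.2232) ≈ 77.1°.

77.1°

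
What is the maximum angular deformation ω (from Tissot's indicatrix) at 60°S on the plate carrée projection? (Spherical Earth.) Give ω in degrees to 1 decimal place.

38.9°

In the plate carrée (x = Rλ, y = Rφ), meridians are true-scale (h = 1) and parallels are stretched by k = sec φ.
At 60°: h = 1.000, k = 2.000; principal scales a = 2.000, b = 1.000.
sin(ω/2) = (a − b)/(a + b) = 1.0000/3.000 = 0.3333, so ω = 2 arcsin(0.3333) ≈ 38.9°.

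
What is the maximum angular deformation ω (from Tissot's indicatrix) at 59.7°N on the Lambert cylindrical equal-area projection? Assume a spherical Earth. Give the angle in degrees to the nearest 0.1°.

72.9°

The Lambert cylindrical equal-area projection is the cylindrical equal-area projection with its standard parallel at the equator (φ₀ = 0). A cylindrical equal-area projection with standard parallel φ₀ has meridian scale h = cos φ / cos φ₀ and parallel scale k = cos φ₀ / cos φ (so areas are preserved, h·k = 1).
At 59.7°: h = 0.5045, k = 1.982; principal scales a = 1.982, b = 0.5045.
sin(ω/2) = (a − b)/(a + b) = 1.478/2.487 = 0.5942, so ω = 2 arcsin(0.5942) ≈ 72.9°.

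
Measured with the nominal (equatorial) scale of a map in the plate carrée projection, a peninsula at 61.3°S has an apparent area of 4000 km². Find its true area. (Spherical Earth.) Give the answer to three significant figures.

1920 km²

In the plate carrée (x = Rλ, y = Rφ), meridians are true-scale (h = 1) and parallels are stretched by k = sec φ.
Areal scale = h·k = 1 × sec φ; at 61.3°, h = 1.000, k = 2.082, so h·k = 2.082.
True area = apparent / (areal scale) = 4000 / 2.082 ≈ 1920 km².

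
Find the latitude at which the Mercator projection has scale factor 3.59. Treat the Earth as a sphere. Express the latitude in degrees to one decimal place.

Mercator scale is k = sec φ = 1/cos φ.
1/cos φ = 3.59  ⇒  cos φ = 0.2786  ⇒  φ = arccos(0.2786) ≈ 73.8°.

73.8°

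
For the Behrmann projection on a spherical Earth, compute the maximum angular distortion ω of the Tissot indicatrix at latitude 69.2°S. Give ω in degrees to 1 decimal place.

90.8°

Behrmann is a cylindrical equal-area projection with standard parallels at ±30°. A cylindrical equal-area projection with standard parallel φ₀ has meridian scale h = cos φ / cos φ₀ and parallel scale k = cos φ₀ / cos φ (so areas are preserved, h·k = 1).
At 69.2°: h = 0.4100, k = 2.439; principal scales a = 2.439, b = 0.4100.
sin(ω/2) = (a − b)/(a + b) = 2.029/2.849 = 0.7121, so ω = 2 arcsin(0.7121) ≈ 90.8°.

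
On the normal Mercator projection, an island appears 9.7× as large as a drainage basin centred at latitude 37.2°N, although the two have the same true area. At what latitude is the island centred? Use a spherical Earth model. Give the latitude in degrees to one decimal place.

On Mercator, (apparent₁)/(apparent₂) = sec²φ₁ / sec²φ₂ when true areas are equal.
cos²φ₂ / cos²φ₁ = 9.7  ⇒  cos φ₁ = cos 37.2° / √9.7 = 0.7965/3.114 = 0.2558.
φ₁ = arccos(0.2558) ≈ 75.2°.

75.2°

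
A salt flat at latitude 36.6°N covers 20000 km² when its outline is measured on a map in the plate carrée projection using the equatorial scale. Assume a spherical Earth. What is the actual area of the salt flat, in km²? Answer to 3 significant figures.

In the plate carrée (x = Rλ, y = Rφ), meridians are true-scale (h = 1) and parallels are stretched by k = sec φ.
Areal scale = h·k = 1 × sec φ; at 36.6°, h = 1.000, k = 1.246, so h·k = 1.246.
True area = apparent / (areal scale) = 20000 / 1.246 ≈ 16100 km².

16100 km²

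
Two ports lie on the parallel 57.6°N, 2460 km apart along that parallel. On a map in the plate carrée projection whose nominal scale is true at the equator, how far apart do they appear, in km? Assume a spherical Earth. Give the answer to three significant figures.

In the plate carrée (x = Rλ, y = Rφ), meridians are true-scale (h = 1) and parallels are stretched by k = sec φ.
Along the parallel, k = sec 57.6° = 1/0.5358 = 1.866.
Map distance = 2460 × 1.866 ≈ 4590 km.

4590 km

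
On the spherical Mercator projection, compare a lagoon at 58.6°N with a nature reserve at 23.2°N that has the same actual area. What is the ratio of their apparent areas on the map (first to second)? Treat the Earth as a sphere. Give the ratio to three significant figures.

Mercator areal scale is sec²φ.
At 58.6°: sec²(58.6°) = 1/0.5210² = 3.684.
At 23.2°: sec²(23.2°) = 1/0.9191² = 1.184.
Ratio = 3.684/1.184 = cos²(23.2°)/cos²(58.6°) ≈ 3.11.

3.11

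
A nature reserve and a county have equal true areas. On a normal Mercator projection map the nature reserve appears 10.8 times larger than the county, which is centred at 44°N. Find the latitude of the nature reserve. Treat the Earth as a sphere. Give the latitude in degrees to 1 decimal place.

On Mercator, (apparent₁)/(apparent₂) = sec²φ₁ / sec²φ₂ when true areas are equal.
cos²φ₂ / cos²φ₁ = 10.8  ⇒  cos φ₁ = cos 44° / √10.8 = 0.7193/3.286 = 0.2189.
φ₁ = arccos(0.2189) ≈ 77.4°.

77.4°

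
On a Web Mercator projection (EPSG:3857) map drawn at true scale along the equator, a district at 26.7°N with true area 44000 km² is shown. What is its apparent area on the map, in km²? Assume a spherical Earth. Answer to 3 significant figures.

For Mercator, h = k = sec φ (a conformal cylindrical projection has a single point scale, 1/cos φ).
Areal scale = k² = sec²φ = 1/cos²(26.7°) = 1/0.8934² = 1.253.
Apparent area = 44000 × 1.253 ≈ 55100 km².

55100 km²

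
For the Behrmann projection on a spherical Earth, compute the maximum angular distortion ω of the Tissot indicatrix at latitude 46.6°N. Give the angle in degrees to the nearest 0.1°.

26.3°

The Behrmann projection is cylindrical equal-area with φ₀ = 30°. Cylindrical equal-area (φ₀ = 30°): h = cos φ / cos 30° along meridians, k = cos 30° / cos φ along parallels; h·k = 1.
At 46.6°: h = 0.7934, k = 1.260; principal scales a = 1.260, b = 0.7934.
sin(ω/2) = (a − b)/(a + b) = 0.4670/2.054 = 0.2274, so ω = 2 arcsin(0.2274) ≈ 26.3°.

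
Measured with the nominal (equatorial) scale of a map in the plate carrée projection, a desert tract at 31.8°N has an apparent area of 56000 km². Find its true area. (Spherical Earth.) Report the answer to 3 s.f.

47600 km²

Plate carrée maps x = Rλ, y = Rφ. The meridian scale is h = 1 and the parallel scale is k = 1/cos φ = sec φ.
Areal scale = h·k = 1 × sec φ; at 31.8°, h = 1.000, k = 1.177, so h·k = 1.177.
True area = apparent / (areal scale) = 56000 / 1.177 ≈ 47600 km².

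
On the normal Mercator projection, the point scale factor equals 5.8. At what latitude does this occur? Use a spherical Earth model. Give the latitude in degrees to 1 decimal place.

Mercator scale is k = sec φ = 1/cos φ.
1/cos φ = 5.8  ⇒  cos φ = 0.1724  ⇒  φ = arccos(0.1724) ≈ 80.1°.

80.1°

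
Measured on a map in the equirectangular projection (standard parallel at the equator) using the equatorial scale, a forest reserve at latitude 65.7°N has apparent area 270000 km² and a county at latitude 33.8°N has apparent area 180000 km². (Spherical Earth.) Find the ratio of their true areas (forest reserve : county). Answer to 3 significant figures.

Plate carrée has h = 1 and k = sec φ, giving areal scale sec φ; true area = (apparent area) · cos φ.
True area of forest reserve: 270000 × cos(65.7°) = 270000 × 0.4115 = 111100 km².
True area of county: 180000 × cos(33.8°) = 180000 × 0.8310 = 149600 km².
Ratio = 111100 / 149600 ≈ 0.743.

0.743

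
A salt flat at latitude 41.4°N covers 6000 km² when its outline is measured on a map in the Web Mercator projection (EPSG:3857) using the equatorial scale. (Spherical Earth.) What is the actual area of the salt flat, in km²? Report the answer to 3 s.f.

3380 km²

Mercator is conformal, so the point scale is isotropic: h = k = sec φ = 1/cos φ.
Areal scale = k² = sec²φ = 1/cos²(41.4°) = 1/0.7501² = 1.777.
True area = apparent / (areal scale) = 6000 / 1.777 ≈ 3380 km².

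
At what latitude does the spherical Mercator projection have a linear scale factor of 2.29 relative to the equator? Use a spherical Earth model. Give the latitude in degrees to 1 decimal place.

Mercator scale is k = sec φ = 1/cos φ.
1/cos φ = 2.29  ⇒  cos φ = 0.4367  ⇒  φ = arccos(0.4367) ≈ 64.1°.

64.1°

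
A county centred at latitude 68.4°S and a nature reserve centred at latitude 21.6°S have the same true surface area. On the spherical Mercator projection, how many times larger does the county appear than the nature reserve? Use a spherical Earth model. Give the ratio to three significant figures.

Mercator is conformal with k = sec φ, so areal scale = k² = sec²φ.
At 68.4°: sec²(68.4°) = 1/0.3681² = 7.379.
At 21.6°: sec²(21.6°) = 1/0.9298² = 1.157.
Ratio = 7.379/1.157 = cos²(21.6°)/cos²(68.4°) ≈ 6.38.

6.38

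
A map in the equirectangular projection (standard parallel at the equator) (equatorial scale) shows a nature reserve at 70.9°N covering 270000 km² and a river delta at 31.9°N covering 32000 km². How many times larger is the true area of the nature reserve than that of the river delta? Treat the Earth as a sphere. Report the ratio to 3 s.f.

3.25

On the plate carrée, areal scale = h·k = 1 × sec φ, so true area = apparent × cos φ.
True area of nature reserve: 270000 × cos(70.9°) = 270000 × 0.3272 = 88350 km².
True area of river delta: 32000 × cos(31.9°) = 32000 × 0.8490 = 27170 km².
Ratio = 88350 / 27170 ≈ 3.25.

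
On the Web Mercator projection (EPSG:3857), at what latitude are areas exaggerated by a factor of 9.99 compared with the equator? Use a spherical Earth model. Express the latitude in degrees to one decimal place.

Mercator areal scale is sec²φ.
sec²φ = 9.99  ⇒  cos²φ = 0.1001  ⇒  cos φ = 0.3164.
φ = arccos(0.3164) ≈ 71.6°.

71.6°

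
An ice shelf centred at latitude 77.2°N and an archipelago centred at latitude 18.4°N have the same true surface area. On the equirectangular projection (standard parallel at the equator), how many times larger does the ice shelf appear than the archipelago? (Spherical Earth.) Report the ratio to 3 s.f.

For the equirectangular projection with φ₀ = 0 (plate carrée), h = 1 along meridians and k = sec φ along parallels.
Areal scale at 77.2°: h·k = 1.000 × 4.514 = 4.514.
Areal scale at 18.4°: h·k = 1.000 × 1.054 = 1.054.
Ratio = 4.514/1.054 ≈ 4.28.

4.28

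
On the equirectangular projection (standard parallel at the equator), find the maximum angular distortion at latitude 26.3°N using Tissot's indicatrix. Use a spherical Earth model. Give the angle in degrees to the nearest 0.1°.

Plate carrée maps x = Rλ, y = Rφ. The meridian scale is h = 1 and the parallel scale is k = 1/cos φ = sec φ.
At 26.3°: h = 1.000, k = 1.115; principal scales a = 1.115, b = 1.000.
sin(ω/2) = (a − b)/(a + b) = 0.1155/2.115 = 0.05458, so ω = 2 arcsin(0.05458) ≈ 6.3°.

6.3°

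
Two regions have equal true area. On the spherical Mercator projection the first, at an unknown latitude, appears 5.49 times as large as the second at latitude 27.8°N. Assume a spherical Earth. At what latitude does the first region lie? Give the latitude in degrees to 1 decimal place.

On Mercator, (apparent₁)/(apparent₂) = sec²φ₁ / sec²φ₂ when true areas are equal.
cos²φ₂ / cos²φ₁ = 5.49  ⇒  cos φ₁ = cos 27.8° / √5.49 = 0.8846/2.343 = 0.3775.
φ₁ = arccos(0.3775) ≈ 67.8°.

67.8°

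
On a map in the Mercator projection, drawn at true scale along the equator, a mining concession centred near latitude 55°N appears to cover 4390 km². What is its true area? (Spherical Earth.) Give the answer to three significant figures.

1440 km²

Mercator is conformal, so the point scale is isotropic: h = k = sec φ = 1/cos φ.
Areal scale = k² = sec²φ = 1/cos²(55°) = 1/0.5736² = 3.040.
True area = apparent / (areal scale) = 4390 / 3.040 ≈ 1440 km².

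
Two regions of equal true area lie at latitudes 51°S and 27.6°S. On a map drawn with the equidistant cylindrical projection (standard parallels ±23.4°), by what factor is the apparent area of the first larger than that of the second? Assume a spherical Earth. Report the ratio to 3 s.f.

1.41

With standard parallel φ₀ = 23.4°, the equirectangular projection gives x = Rλ cos φ₀, y = Rφ, so h = 1 and k = cos 23.4° / cos φ.
Areal scale at 51°: h·k = 1.000 × 1.458 = 1.458.
Areal scale at 27.6°: h·k = 1.000 × 1.036 = 1.036.
Ratio = 1.458/1.036 ≈ 1.41.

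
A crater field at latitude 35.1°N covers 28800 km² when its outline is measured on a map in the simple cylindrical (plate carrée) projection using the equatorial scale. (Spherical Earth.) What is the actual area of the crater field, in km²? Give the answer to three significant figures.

In the plate carrée (x = Rλ, y = Rφ), meridians are true-scale (h = 1) and parallels are stretched by k = sec φ.
Areal scale = h·k = 1 × sec φ; at 35.1°, h = 1.000, k = 1.222, so h·k = 1.222.
True area = apparent / (areal scale) = 28800 / 1.222 ≈ 23600 km².

23600 km²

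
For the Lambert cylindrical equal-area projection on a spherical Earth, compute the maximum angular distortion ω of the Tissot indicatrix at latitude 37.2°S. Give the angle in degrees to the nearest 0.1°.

25.8°

The Lambert cylindrical equal-area projection is the cylindrical equal-area projection with its standard parallel at the equator (φ₀ = 0). A cylindrical equal-area projection with standard parallel φ₀ has meridian scale h = cos φ / cos φ₀ and parallel scale k = cos φ₀ / cos φ (so areas are preserved, h·k = 1).
At 37.2°: h = 0.7965, k = 1.255; principal scales a = 1.255, b = 0.7965.
sin(ω/2) = (a − b)/(a + b) = 0.4589/2.052 = 0.2236, so ω = 2 arcsin(0.2236) ≈ 25.8°.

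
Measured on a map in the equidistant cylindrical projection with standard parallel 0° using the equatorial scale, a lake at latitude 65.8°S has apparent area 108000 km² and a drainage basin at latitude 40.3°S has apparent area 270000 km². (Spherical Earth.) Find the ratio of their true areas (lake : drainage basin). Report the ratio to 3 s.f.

Plate carrée has h = 1 and k = sec φ, giving areal scale sec φ; true area = (apparent area) · cos φ.
True area of lake: 108000 × cos(65.8°) = 108000 × 0.4099 = 44270 km².
True area of drainage basin: 270000 × cos(40.3°) = 270000 × 0.7627 = 205900 km².
Ratio = 44270 / 205900 ≈ 0.215.

0.215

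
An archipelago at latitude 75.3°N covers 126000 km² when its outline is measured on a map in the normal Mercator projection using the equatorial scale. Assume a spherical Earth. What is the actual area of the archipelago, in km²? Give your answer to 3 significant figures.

8110 km²

Mercator is conformal, so the point scale is isotropic: h = k = sec φ = 1/cos φ.
Areal scale = k² = sec²φ = 1/cos²(75.3°) = 1/0.2538² = 15.53.
True area = apparent / (areal scale) = 126000 / 15.53 ≈ 8110 km².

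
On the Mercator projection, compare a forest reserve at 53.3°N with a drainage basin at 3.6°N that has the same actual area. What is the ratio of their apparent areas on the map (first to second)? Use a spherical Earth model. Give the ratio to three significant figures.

Mercator is conformal with k = sec φ, so areal scale = k² = sec²φ.
At 53.3°: sec²(53.3°) = 1/0.5976² = 2.800.
At 3.6°: sec²(3.6°) = 1/0.9980² = 1.004.
Ratio = 2.800/1.004 = cos²(3.6°)/cos²(53.3°) ≈ 2.79.

2.79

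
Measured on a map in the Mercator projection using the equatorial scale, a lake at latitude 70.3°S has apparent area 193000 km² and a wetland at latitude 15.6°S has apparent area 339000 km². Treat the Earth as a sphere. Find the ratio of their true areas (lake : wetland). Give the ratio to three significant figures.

0.0697

On Mercator the areal scale is sec²φ, so true area = apparent × cos²φ.
True area of lake: 193000 × cos²(70.3°) = 193000 × 0.1136 = 21930 km².
True area of wetland: 339000 × cos²(15.6°) = 339000 × 0.9277 = 314500 km².
Ratio = 21930 / 314500 ≈ 0.0697.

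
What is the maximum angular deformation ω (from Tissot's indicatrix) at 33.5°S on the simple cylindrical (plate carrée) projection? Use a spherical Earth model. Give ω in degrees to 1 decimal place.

10.4°

In the plate carrée (x = Rλ, y = Rφ), meridians are true-scale (h = 1) and parallels are stretched by k = sec φ.
At 33.5°: h = 1.000, k = 1.199; principal scales a = 1.199, b = 1.000.
sin(ω/2) = (a − b)/(a + b) = 0.1992/2.199 = 0.09058, so ω = 2 arcsin(0.09058) ≈ 10.4°.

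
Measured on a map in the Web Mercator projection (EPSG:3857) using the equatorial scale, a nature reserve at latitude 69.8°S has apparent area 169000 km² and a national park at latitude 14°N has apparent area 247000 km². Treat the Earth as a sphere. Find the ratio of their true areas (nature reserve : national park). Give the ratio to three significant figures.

0.0867

Since Mercator area scale is 1/cos²φ, the true area equals the apparent area multiplied by cos²φ.
True area of nature reserve: 169000 × cos²(69.8°) = 169000 × 0.1192 = 20150 km².
True area of national park: 247000 × cos²(14°) = 247000 × 0.9415 = 232500 km².
Ratio = 20150 / 232500 ≈ 0.0867.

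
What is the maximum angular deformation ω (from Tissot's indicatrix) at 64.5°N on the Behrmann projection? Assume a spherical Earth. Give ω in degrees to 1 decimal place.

Behrmann is a cylindrical equal-area projection with standard parallels at ±30°. For cylindrical equal-area with standard parallel φ₀, h = cos φ / cos φ₀ and k = cos φ₀ / cos φ, so h·k = 1.
At 64.5°: h = 0.4971, k = 2.012; principal scales a = 2.012, b = 0.4971.
sin(ω/2) = (a − b)/(a + b) = 1.515/2.509 = 0.6037, so ω = 2 arcsin(0.6037) ≈ 74.3°.

74.3°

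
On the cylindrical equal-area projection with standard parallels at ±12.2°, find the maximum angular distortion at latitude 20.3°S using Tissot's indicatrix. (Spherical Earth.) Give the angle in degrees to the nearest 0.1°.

Cylindrical equal-area (φ₀ = 12.2°): h = cos φ / cos 12.2° along meridians, k = cos 12.2° / cos φ along parallels; h·k = 1.
At 20.3°: h = 0.9596, k = 1.042; principal scales a = 1.042, b = 0.9596.
sin(ω/2) = (a − b)/(a + b) = 0.08258/2.002 = 0.04126, so ω = 2 arcsin(0.04126) ≈ 4.7°.

4.7°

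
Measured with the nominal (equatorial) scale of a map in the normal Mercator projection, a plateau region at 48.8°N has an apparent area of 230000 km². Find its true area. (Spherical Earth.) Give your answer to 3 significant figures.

99800 km²

The Mercator projection is conformal; its linear scale factor is the same in every direction and equals sec φ = 1/cos φ.
Areal scale = k² = sec²φ = 1/cos²(48.8°) = 1/0.6587² = 2.305.
True area = apparent / (areal scale) = 230000 / 2.305 ≈ 99800 km².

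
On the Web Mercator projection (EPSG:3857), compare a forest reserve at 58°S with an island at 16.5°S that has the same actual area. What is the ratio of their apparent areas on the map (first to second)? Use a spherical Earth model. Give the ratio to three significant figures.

Mercator is conformal with k = sec φ, so areal scale = k² = sec²φ.
At 58°: sec²(58°) = 1/0.5299² = 3.561.
At 16.5°: sec²(16.5°) = 1/0.9588² = 1.088.
Ratio = 3.561/1.088 = cos²(16.5°)/cos²(58°) ≈ 3.27.

3.27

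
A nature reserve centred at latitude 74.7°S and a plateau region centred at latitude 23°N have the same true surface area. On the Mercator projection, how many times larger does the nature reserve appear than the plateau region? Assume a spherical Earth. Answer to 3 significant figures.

12.2

Mercator areal scale is sec²φ.
At 74.7°: sec²(74.7°) = 1/0.2639² = 14.36.
At 23°: sec²(23°) = 1/0.9205² = 1.180.
Ratio = 14.36/1.180 = cos²(23°)/cos²(74.7°) ≈ 12.2.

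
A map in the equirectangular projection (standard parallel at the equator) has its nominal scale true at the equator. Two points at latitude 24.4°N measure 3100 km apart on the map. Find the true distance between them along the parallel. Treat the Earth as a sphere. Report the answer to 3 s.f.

Plate carrée maps x = Rλ, y = Rφ. The meridian scale is h = 1 and the parallel scale is k = 1/cos φ = sec φ.
Along the parallel at 24.4°, map distances are exaggerated by k = sec 24.4° = 1.098.
True distance = 3100 / 1.098 = 3100 × cos 24.4° ≈ 2820 km.

2820 km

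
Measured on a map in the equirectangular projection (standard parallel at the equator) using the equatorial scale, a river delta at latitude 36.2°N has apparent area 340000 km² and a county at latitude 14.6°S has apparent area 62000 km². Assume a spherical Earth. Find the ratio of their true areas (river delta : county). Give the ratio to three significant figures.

4.57

On the plate carrée, areal scale = h·k = 1 × sec φ, so true area = apparent × cos φ.
True area of river delta: 340000 × cos(36.2°) = 340000 × 0.8070 = 274400 km².
True area of county: 62000 × cos(14.6°) = 62000 × 0.9677 = 60000 km².
Ratio = 274400 / 60000 ≈ 4.57.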